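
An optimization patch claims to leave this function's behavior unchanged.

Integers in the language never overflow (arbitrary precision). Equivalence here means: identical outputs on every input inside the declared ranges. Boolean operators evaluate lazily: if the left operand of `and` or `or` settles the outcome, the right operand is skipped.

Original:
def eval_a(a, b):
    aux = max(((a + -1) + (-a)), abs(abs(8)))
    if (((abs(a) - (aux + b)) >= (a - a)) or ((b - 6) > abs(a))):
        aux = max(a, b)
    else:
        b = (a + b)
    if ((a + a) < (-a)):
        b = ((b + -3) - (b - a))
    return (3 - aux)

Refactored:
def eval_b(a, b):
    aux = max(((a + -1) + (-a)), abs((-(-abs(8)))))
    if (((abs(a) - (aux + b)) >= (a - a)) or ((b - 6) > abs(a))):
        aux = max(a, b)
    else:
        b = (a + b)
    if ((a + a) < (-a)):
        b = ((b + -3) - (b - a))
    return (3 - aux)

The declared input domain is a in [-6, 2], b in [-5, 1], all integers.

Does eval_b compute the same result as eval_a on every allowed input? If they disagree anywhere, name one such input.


Reading the diff, among the changes: same computation, different form.
Spot check at a=2, b=0 — eval_a: aux := 8 | (((abs(a) - (aux + b)) >= (a - a)) or ((b - 6) > abs(a))): false | b := 2 | ((a + a) < (-a)): false | result -5. eval_b: aux := 8 | (((abs(a) - (aux + b)) >= (a - a)) or ((b - 6) > abs(a))): false | b := 2 | ((a + a) < (-a)): false | result -5. Both give -5.
An exhaustive pass over the 63 declared inputs shows identical outputs.
verdict: equivalent


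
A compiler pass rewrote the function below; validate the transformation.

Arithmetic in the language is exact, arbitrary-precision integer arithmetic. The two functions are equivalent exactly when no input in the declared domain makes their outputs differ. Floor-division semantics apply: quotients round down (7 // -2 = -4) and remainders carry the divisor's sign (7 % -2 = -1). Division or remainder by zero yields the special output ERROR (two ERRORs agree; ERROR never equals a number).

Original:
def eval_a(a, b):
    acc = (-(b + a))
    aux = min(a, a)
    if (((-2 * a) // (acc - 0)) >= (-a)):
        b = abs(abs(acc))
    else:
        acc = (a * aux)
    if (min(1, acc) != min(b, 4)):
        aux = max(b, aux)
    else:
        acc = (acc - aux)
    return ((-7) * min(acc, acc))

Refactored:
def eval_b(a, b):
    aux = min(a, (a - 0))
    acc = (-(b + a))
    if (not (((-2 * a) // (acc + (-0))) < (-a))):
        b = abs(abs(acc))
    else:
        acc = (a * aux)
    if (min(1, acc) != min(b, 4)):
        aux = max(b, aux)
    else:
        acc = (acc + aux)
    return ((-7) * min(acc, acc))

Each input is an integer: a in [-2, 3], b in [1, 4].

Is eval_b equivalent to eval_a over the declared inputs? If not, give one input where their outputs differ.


a=-2, b=1 yields -21 from eval_a but 7 from eval_b.
verdict: not equivalent; witness: a=-2, b=1


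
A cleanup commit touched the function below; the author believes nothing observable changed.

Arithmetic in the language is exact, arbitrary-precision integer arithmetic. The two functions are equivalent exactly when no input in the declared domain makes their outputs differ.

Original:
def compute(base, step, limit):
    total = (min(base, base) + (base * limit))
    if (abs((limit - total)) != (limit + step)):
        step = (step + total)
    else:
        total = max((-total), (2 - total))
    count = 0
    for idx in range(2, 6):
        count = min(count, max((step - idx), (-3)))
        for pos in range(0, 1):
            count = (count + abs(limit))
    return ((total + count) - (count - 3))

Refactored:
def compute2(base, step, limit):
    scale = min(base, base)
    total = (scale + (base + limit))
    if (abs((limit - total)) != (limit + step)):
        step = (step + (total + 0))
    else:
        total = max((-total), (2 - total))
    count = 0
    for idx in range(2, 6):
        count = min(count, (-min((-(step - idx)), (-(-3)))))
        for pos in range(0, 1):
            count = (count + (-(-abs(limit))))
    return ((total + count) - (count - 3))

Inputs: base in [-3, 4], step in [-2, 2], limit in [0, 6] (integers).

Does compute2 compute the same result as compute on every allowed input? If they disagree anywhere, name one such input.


These are not equivalent — on base=-3, step=-2, limit=0 the outputs split (0 vs -3).
compute: total := -3 | (abs((limit - total)) != (limit + step)): true | step := -5 | count := 0 | iter idx=2: | count := -3 | iter pos=0: | count := -3 | iter idx=3: | count := -3 | iter pos=0: | count := -3 | iter idx=4: | count := -3 | iter pos=0: | count := -3 | iter idx=5: | count := -3 | iter pos=0: | count := -3 | result 0
compute2: scale := -3 | total := -6 | (abs((limit - total)) != (limit + step)): true | step := -8 | count := 0 | iter idx=2: | count := -3 | iter pos=0: | count := -3 | iter idx=3: | count := -3 | iter pos=0: | count := -3 | iter idx=4: | count := -3 | iter pos=0: | count := -3 | iter idx=5: | count := -3 | iter pos=0: | count := -3 | result -3
verdict: not equivalent; witness: base=-3, step=-2, limit=0


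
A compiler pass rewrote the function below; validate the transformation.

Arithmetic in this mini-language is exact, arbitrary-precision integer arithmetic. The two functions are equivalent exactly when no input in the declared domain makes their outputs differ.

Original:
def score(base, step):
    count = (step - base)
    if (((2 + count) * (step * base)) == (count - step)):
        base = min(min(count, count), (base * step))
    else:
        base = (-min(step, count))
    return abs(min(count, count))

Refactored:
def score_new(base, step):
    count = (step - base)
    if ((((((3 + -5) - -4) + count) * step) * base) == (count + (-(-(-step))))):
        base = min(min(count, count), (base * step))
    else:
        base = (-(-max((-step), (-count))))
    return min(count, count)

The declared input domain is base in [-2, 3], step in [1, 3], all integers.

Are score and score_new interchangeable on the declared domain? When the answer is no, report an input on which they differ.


Evaluate both at base=2, step=1.
score: count=-1, then (((2 + count) * (step * base)) == (count - step)) is false, then base=1, then returns 1
score_new: count=-1, then ((((((3 + -5) - -4) + count) * step) * base) == (count + (-(-(-step))))) is false, then base=1, then returns -1
1 and -1 differ, so these are not the same function on this domain.
verdict: not equivalent; witness: base=2, step=1


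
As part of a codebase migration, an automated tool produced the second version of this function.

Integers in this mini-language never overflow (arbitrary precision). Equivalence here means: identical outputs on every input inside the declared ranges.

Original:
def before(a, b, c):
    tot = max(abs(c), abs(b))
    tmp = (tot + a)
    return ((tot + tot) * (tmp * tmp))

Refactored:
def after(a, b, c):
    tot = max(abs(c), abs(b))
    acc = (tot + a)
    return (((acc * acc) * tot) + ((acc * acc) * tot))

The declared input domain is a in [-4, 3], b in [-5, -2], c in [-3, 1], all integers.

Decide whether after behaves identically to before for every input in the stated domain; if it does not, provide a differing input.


This is a faithful refactor — arithmetic usage differs, plus local variable names differ, but the computed results match everywhere.
Spot check at a=1, b=-5, c=-1 — before: tot := 5 | tmp := 6 | result 360. after: tot := 5 | acc := 6 | result 360. Both give 360.
An exhaustive pass over the 160 declared inputs shows identical outputs.
verdict: equivalent


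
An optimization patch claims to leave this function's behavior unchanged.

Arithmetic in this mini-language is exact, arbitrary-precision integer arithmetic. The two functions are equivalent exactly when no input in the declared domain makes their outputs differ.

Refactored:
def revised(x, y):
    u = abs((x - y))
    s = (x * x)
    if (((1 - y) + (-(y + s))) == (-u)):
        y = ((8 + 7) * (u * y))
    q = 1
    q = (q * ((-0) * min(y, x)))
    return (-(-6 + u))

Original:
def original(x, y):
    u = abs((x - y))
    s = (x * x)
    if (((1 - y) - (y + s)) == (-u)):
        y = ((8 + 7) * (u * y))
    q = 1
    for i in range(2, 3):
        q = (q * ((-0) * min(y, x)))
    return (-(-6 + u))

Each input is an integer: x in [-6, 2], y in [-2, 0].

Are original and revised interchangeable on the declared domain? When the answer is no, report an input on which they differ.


Equivalent — the differences include arithmetic usage differs, plus loop structure differs, plus statement counts differ, plus local variable names differ, yet no declared input distinguishes the two.
As a probe, take x=-1, y=0: original runs u = 1; s = 1; (((1 - y) - (y + s)) == (-u)) -> false; q = 1; [i=2]; q = 0; return 5; revised runs u = 1; s = 1; (((1 - y) + (-(y + s))) == (-u)) -> false; q = 1; q = 0; return 5; both end at 5.
Checked all 27 inputs in the declared domain: the outputs agree on every one.
verdict: equivalent


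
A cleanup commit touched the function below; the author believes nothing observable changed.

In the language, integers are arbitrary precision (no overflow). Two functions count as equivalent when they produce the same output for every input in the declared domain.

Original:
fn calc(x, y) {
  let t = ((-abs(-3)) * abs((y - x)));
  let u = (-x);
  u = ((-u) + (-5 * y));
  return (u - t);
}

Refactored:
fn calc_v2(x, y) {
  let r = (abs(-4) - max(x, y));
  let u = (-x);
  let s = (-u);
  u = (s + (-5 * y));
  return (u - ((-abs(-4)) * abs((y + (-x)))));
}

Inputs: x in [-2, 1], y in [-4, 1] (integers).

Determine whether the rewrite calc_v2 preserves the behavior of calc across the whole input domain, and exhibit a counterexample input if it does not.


Evaluate both at x=-2, y=-4.
calc: t = -6; u = 2; u = 18; return 24
calc_v2: r = 6; u = 2; s = -2; u = 18; return 26
24 vs 26 — the two versions disagree here.
verdict: not equivalent; witness: x=-2, y=-4


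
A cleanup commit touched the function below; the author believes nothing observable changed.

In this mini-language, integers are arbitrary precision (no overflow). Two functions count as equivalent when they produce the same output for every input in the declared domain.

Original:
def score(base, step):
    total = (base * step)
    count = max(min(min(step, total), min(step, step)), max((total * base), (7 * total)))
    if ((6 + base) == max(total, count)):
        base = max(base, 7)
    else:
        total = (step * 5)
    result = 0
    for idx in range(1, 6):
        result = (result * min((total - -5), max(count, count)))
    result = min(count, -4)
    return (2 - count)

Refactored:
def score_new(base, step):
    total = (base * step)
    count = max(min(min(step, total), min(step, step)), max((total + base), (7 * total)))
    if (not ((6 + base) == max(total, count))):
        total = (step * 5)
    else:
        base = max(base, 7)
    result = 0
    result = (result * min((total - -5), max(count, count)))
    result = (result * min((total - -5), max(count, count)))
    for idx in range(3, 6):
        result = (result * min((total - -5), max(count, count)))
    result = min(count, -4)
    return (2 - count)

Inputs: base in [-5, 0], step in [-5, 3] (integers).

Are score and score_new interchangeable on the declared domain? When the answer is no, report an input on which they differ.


On input base=-5, step=1, score returns -23 while score_new returns 7.
verdict: not equivalent; witness: base=-5, step=1


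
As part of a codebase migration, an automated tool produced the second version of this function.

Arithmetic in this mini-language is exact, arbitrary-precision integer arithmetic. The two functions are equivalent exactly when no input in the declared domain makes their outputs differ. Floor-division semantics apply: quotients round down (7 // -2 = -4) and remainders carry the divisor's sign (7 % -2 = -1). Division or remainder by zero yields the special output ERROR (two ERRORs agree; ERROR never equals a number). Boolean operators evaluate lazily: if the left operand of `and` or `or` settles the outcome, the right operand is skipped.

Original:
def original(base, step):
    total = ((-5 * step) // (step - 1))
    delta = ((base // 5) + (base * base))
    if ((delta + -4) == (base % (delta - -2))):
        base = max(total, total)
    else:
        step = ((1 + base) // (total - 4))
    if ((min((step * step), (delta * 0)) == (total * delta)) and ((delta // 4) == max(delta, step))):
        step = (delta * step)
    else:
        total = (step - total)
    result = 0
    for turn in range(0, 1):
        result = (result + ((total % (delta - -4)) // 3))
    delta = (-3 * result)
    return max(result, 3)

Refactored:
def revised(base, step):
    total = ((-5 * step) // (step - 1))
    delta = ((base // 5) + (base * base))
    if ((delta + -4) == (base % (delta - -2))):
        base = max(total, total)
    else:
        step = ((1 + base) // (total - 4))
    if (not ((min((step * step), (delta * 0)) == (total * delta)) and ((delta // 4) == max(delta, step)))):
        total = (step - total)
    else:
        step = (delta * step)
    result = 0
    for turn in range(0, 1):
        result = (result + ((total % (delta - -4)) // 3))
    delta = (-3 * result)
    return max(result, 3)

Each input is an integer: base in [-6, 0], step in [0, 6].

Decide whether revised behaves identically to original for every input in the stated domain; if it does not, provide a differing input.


Side by side, the visible changes include: boolean connective usage differs.
Spot check at base=-3, step=4 — original: total becomes -7; next delta becomes 8; next ((delta + -4) == (base % (delta - -2))) evaluates to false; next step becomes 0; next ((min((step * step), (delta * 0)) == (total * delta)) and ((delta // 4) == max(delta, step))) evaluates to false; next total becomes 7; next result becomes 0; next at turn=0:; next result becomes 2; next delta becomes -6; next final value 3. revised: total becomes -7; next delta becomes 8; next ((delta + -4) == (base % (delta - -2))) evaluates to false; next step becomes 0; next (not ((min((step * step), (delta * 0)) == (total * delta)) and ((delta // 4) == max(delta, step)))) evaluates to true; next total becomes 7; next result becomes 0; next at turn=0:; next result becomes 2; next delta becomes -6; next final value 3. Both give 3.
Sweeping the whole domain (49 inputs) finds no disagreement.
verdict: equivalent


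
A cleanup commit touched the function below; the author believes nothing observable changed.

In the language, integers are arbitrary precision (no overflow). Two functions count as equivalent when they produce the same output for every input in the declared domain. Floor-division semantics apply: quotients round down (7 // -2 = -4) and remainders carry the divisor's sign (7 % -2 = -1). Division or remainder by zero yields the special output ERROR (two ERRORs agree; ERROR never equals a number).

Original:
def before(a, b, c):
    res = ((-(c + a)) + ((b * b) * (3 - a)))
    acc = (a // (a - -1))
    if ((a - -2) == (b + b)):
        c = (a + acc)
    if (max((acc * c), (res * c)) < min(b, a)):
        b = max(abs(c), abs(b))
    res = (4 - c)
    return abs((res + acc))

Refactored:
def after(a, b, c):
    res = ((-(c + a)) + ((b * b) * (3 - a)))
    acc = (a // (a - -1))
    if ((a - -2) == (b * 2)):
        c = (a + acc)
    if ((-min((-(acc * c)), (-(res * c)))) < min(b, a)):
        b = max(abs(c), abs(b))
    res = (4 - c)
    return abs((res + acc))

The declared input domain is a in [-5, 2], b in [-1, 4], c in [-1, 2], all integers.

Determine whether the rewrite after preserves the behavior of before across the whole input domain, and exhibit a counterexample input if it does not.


Reading the diff, among the changes: min/max/abs usage differs, arithmetic usage differs, constant usage differs.
Spot check at a=2, b=1, c=0 — before: res=-1, then acc=0, then ((a - -2) == (b + b)) is false, then (max((acc * c), (res * c)) < min(b, a)) is true, then b=1, then res=4, then returns 4. after: res=-1, then acc=0, then ((a - -2) == (b * 2)) is false, then ((-min((-(acc * c)), (-(res * c)))) < min(b, a)) is true, then b=1, then res=4, then returns 4. Both give 4.
Every one of the 192 inputs gives matching results.
verdict: equivalent


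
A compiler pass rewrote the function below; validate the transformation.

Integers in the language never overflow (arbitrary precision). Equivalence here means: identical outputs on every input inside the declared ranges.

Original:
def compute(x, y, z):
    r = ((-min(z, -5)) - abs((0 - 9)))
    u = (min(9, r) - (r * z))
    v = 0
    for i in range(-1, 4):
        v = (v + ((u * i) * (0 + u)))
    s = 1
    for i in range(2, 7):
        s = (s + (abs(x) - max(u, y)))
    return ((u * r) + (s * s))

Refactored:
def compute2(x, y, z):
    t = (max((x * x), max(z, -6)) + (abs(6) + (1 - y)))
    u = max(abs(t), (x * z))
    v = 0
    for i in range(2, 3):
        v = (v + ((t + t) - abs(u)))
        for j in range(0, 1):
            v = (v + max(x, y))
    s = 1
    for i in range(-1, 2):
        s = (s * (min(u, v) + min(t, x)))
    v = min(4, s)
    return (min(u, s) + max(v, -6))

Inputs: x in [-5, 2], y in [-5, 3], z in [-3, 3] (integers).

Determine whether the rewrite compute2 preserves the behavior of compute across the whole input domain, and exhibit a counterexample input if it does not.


Take x=-5, y=-5, z=-3.
compute: r = -4; u = -16; v = 0; [i=-1]; v = -256; [i=0]; v = -256; [i=1]; v = 0; [i=2]; v = 512; [i=3]; v = 1280; s = 1; [i=2]; s = 11; [i=3]; s = 21; [i=4]; s = 31; [i=5]; s = 41; [i=6]; s = 51; return 2665
compute2: t = 37; u = 37; v = 0; [i=2]; v = 37; [j=0]; v = 32; s = 1; [i=-1]; s = 27; [i=0]; s = 729; [i=1]; s = 19683; v = 4; return 41
2665 against 41: the behavior changed.
verdict: not equivalent; witness: x=-5, y=-5, z=-3


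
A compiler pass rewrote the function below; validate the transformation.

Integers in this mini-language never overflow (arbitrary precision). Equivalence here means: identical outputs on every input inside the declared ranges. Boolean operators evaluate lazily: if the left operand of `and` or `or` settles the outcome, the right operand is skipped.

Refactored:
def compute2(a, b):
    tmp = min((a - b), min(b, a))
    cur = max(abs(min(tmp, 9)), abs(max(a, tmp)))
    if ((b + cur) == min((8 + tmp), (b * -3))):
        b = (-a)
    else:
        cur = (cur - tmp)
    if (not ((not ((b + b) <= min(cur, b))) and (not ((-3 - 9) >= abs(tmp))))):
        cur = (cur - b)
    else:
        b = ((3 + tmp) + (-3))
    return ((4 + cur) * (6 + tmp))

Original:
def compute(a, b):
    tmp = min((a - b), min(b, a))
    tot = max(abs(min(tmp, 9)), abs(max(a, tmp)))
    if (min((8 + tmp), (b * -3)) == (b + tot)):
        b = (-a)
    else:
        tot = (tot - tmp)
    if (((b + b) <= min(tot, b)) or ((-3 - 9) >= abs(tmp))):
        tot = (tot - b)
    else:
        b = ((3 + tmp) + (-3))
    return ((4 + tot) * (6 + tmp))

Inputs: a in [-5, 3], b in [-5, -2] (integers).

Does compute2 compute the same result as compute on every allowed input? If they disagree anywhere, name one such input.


Equivalent — the differences include boolean connective usage differs, local variable names differ, yet no declared input distinguishes the two.
As a probe, take a=2, b=-3: compute runs tmp = -3; tot = 3; (min((8 + tmp), (b * -3)) == (b + tot)) -> false; tot = 6; (((b + b) <= min(tot, b)) or ((-3 - 9) >= abs(tmp))) -> true; tot = 9; return 39; compute2 runs tmp = -3; cur = 3; ((b + cur) == min((8 + tmp), (b * -3))) -> false; cur = 6; (not ((not ((b + b) <= min(cur, b))) and (not ((-3 - 9) >= abs(tmp))))) -> true; cur = 9; return 39; both end at 39.
Every one of the 36 inputs gives matching results.
verdict: equivalent


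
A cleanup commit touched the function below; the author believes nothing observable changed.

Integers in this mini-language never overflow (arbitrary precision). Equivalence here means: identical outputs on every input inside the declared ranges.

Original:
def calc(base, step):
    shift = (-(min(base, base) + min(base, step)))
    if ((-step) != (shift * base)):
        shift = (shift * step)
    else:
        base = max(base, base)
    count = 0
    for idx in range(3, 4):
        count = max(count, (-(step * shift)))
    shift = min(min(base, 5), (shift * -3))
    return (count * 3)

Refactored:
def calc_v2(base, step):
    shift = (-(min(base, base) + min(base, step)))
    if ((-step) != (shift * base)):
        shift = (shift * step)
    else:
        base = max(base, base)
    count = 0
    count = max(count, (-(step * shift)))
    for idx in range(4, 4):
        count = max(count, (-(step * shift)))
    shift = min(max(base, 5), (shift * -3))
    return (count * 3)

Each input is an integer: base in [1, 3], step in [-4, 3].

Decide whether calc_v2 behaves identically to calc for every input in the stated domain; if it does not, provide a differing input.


Equivalent. Although `min(base, 5)` became `max(base, 5)`, no input in the stated domain can expose it.
Sweeping the whole domain (24 inputs) finds no disagreement.
Tracing base=2, step=0: calc: shift=-2, then ((-step) != (shift * base)) is true, then shift=0, then count=0, then (idx=3), then count=0, then shift=0, then returns 0 | calc_v2: shift=-2, then ((-step) != (shift * base)) is true, then shift=0, then count=0, then count=0, then the loop over idx runs zero times, then shift=0, then returns 0 — matching result 0.
verdict: equivalent


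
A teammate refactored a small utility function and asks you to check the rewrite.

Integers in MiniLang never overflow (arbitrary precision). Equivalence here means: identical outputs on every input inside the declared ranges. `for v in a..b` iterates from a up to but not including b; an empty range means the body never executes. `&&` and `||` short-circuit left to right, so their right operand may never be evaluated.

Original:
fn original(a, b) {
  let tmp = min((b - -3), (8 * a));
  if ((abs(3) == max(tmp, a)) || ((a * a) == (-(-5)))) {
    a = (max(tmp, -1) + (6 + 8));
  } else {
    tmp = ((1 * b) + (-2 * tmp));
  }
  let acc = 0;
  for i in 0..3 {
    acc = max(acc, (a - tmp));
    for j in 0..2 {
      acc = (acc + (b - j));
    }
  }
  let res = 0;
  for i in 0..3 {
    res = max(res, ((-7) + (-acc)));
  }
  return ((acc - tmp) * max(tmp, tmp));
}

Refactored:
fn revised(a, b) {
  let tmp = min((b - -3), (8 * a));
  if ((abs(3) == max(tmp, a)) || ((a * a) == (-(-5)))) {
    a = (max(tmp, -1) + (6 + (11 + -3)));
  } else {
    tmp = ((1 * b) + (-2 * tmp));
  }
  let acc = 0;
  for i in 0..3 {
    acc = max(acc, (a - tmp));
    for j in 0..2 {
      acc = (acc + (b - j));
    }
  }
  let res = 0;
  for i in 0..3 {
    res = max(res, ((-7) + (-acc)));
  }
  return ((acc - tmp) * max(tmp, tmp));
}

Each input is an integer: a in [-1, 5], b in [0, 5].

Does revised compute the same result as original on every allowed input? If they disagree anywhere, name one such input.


The two are interchangeable: constant usage differs; and arithmetic usage differs, and every declared input agrees.
One worked example (a=5, b=5) — original: tmp = 8; ((abs(3) == max(tmp, a)) || ((a * a) == (-(-5)))) -> false; tmp = -11; acc = 0; [i=0]; acc = 16; [j=0]; acc = 21; [j=1]; acc = 25; [i=1]; acc = 25; [j=0]; acc = 30; [j=1]; acc = 34; [i=2]; acc = 34; [j=0]; acc = 39; [j=1]; acc = 43; res = 0; [i=0]; res = 0; [i=1]; res = 0; [i=2]; res = 0; return -594; revised: tmp = 8; ((abs(3) == max(tmp, a)) || ((a * a) == (-(-5)))) -> false; tmp = -11; acc = 0; [i=0]; acc = 16; [j=0]; acc = 21; [j=1]; acc = 25; [i=1]; acc = 25; [j=0]; acc = 30; [j=1]; acc = 34; [i=2]; acc = 34; [j=0]; acc = 39; [j=1]; acc = 43; res = 0; [i=0]; res = 0; [i=1]; res = 0; [i=2]; res = 0; return -594; agreement on -594.
An exhaustive pass over the 42 declared inputs shows identical outputs.
verdict: equivalent


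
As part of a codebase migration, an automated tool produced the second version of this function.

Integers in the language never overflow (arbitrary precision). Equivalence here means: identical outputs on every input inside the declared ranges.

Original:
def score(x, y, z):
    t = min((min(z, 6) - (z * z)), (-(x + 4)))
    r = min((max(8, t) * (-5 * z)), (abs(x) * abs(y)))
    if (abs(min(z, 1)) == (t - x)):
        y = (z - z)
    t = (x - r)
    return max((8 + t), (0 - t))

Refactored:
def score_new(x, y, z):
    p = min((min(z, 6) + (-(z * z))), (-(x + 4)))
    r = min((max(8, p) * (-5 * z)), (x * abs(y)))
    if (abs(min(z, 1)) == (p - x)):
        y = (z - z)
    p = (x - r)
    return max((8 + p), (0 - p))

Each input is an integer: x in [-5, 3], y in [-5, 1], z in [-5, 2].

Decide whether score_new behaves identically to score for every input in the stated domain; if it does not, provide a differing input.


There is a counterexample at x=-5, y=-5, z=-5: 30 on one side, 28 on the other.
score: t := -30 | r := 25 | (abs(min(z, 1)) == (t - x)): false | t := -30 | result 30
score_new: p := -30 | r := -25 | (abs(min(z, 1)) == (p - x)): false | p := 20 | result 28
verdict: not equivalent; witness: x=-5, y=-5, z=-5


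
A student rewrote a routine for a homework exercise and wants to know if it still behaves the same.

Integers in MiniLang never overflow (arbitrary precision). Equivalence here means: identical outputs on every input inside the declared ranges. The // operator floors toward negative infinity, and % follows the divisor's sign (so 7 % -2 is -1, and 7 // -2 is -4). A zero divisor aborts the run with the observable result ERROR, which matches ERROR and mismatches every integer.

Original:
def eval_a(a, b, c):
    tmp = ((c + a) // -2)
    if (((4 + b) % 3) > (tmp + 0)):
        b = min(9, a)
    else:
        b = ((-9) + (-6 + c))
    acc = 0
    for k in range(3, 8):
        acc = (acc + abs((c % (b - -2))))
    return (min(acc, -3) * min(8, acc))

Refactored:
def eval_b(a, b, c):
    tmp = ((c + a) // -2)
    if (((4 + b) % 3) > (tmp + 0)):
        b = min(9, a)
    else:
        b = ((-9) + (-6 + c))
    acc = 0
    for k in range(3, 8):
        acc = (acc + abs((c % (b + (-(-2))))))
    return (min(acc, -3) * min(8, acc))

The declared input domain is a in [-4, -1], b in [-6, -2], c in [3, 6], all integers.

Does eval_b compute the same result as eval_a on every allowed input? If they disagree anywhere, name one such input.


The two versions differ — the changes include arithmetic usage differs.
As a probe, take a=-3, b=-3, c=4: eval_a runs tmp=-1, then (((4 + b) % 3) > (tmp + 0)) is true, then b=-3, then acc=0, then (k=3), then acc=0, then (k=4), then acc=0, then (k=5), then acc=0, then (k=6), then acc=0, then (k=7), then acc=0, then returns 0; eval_b runs tmp=-1, then (((4 + b) % 3) > (tmp + 0)) is true, then b=-3, then acc=0, then (k=3), then acc=0, then (k=4), then acc=0, then (k=5), then acc=0, then (k=6), then acc=0, then (k=7), then acc=0, then returns 0; both end at 0.
Across all 80 domain points the two functions coincide.
verdict: equivalent


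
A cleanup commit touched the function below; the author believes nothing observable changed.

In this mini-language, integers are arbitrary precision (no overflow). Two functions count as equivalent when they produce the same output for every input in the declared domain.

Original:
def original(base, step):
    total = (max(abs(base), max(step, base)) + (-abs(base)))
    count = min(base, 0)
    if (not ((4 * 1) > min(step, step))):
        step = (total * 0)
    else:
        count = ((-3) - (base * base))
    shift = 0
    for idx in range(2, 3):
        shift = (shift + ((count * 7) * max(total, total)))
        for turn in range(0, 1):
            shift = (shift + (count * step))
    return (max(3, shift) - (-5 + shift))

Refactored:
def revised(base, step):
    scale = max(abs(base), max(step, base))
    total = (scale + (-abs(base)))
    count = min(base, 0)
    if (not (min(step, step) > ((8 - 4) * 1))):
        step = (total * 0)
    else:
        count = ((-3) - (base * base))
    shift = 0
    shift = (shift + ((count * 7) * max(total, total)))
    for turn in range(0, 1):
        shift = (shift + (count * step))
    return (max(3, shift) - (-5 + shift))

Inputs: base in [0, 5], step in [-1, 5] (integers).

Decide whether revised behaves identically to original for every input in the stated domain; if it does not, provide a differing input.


These are not equivalent — on base=0, step=-1 the outputs split (5 vs 8).
original: total := 0 | count := 0 | (not ((4 * 1) > min(step, step))): false | count := -3 | shift := 0 | iter idx=2: | shift := 0 | iter turn=0: | shift := 3 | result 5
revised: scale := 0 | total := 0 | count := 0 | (not (min(step, step) > ((8 - 4) * 1))): true | step := 0 | shift := 0 | shift := 0 | iter turn=0: | shift := 0 | result 8
verdict: not equivalent; witness: base=0, step=-1


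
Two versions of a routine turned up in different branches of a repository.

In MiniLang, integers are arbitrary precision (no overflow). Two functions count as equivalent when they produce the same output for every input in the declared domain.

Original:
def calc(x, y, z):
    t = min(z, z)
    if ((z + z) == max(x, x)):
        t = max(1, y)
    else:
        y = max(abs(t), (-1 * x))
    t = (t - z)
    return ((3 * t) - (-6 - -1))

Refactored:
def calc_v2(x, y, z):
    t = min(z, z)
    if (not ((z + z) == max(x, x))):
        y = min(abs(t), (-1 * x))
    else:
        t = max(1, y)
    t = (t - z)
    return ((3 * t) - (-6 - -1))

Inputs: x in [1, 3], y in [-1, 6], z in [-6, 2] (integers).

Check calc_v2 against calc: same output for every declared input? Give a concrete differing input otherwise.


The suspicious edit (`max(abs(t), (-1 * x))` became `min(abs(t), (-1 * x))`) never changes the result for any input inside the declared domain.
Spot check at x=2, y=2, z=-4 — calc: t := -4 | ((z + z) == max(x, x)): false | y := 4 | t := 0 | result 5. calc_v2: t := -4 | (not ((z + z) == max(x, x))): true | y := -2 | t := 0 | result 5. Both give 5.
Checked all 216 inputs in the declared domain: the outputs agree on every one.
verdict: equivalent


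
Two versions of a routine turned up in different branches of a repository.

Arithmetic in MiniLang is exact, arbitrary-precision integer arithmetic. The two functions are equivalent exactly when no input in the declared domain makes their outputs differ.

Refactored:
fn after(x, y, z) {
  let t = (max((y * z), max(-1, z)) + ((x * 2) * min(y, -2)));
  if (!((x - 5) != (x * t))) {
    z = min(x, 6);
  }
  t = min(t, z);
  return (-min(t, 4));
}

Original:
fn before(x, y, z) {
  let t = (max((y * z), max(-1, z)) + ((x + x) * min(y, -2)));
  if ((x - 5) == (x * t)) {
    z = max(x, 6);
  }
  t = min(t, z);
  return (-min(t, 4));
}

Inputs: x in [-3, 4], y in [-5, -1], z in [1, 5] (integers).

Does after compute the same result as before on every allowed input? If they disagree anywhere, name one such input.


Input x=-1, y=-2, z=2: -4 from before versus 1 from after.
verdict: not equivalent; witness: x=-1, y=-2, z=2


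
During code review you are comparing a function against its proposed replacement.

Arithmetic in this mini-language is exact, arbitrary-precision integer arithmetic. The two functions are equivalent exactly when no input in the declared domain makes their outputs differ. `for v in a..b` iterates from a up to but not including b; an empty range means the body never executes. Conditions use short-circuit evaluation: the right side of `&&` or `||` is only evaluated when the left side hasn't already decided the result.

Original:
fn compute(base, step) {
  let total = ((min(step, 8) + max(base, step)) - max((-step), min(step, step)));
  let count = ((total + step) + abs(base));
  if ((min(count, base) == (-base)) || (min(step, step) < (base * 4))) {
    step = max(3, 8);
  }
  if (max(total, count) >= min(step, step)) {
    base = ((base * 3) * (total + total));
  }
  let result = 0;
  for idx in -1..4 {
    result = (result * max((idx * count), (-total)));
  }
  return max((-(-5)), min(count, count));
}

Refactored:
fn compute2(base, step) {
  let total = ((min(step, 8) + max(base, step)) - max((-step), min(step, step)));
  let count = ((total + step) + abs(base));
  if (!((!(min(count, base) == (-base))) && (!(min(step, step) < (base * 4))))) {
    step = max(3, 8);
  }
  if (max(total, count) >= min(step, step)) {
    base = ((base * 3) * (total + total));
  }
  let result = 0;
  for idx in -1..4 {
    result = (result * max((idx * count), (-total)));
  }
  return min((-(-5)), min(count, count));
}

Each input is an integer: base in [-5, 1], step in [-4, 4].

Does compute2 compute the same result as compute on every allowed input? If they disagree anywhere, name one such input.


Evaluate both at base=-5, step=-4.
compute: total := -12 | count := -11 | ((min(count, base) == (-base)) || (min(step, step) < (base * 4))): false | (max(total, count) >= min(step, step)): false | result := 0 | iter idx=-1: | result := 0 | iter idx=0: | result := 0 | iter idx=1: | result := 0 | iter idx=2: | result := 0 | iter idx=3: | result := 0 | result 5
compute2: total := -12 | count := -11 | (!((!(min(count, base) == (-base))) && (!(min(step, step) < (base * 4))))): false | (max(total, count) >= min(step, step)): false | result := 0 | iter idx=-1: | result := 0 | iter idx=0: | result := 0 | iter idx=1: | result := 0 | iter idx=2: | result := 0 | iter idx=3: | result := 0 | result -11
5 != -11, so the rewrite changes behavior.
verdict: not equivalent; witness: base=-5, step=-4


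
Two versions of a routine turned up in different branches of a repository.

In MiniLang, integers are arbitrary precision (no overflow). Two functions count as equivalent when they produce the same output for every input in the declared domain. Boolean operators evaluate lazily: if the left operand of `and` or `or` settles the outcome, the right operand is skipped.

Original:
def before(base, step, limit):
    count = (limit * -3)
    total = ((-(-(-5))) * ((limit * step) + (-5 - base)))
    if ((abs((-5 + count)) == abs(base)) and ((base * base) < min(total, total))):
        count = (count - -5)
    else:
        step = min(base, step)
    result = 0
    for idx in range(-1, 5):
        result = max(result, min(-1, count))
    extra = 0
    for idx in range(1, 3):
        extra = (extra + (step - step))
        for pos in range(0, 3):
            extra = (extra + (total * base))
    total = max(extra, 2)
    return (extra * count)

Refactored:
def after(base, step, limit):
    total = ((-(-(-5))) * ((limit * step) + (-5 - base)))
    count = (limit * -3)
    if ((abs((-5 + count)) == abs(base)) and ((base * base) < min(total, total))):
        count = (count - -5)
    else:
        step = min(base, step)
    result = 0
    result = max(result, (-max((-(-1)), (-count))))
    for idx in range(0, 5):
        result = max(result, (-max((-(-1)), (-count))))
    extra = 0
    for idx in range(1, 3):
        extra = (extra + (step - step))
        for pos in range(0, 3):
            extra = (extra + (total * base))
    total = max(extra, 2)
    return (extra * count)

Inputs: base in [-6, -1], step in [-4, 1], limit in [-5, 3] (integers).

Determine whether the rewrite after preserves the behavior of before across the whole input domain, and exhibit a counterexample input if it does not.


Comparing the listings, the differences include: statement counts differ, plus constant usage differs, plus loop structure differs, plus min/max/abs usage differs.
Spot check at base=-5, step=-2, limit=-1 — before: count becomes 3; next total becomes -10; next ((abs((-5 + count)) == abs(base)) and ((base * base) < min(total, total))) evaluates to false; next step becomes -5; next result becomes 0; next at idx=-1:; next result becomes 0; next at idx=0:; next result becomes 0; next at idx=1:; next result becomes 0; next at idx=2:; next result becomes 0; next at idx=3:; next result becomes 0; next at idx=4:; next result becomes 0; next extra becomes 0; next at idx=1:; next extra becomes 0; next at pos=0:; next extra becomes 50; next at pos=1:; next extra becomes 100; next at pos=2:; next extra becomes 150; next at idx=2:; next extra becomes 150; next at pos=0:; next extra becomes 200; next at pos=1:; next extra becomes 250; next at pos=2:; next extra becomes 300; next total becomes 300; next final value 900. after: total becomes -10; next count becomes 3; next ((abs((-5 + count)) == abs(base)) and ((base * base) < min(total, total))) evaluates to false; next step becomes -5; next result becomes 0; next result becomes 0; next at idx=0:; next result becomes 0; next at idx=1:; next result becomes 0; next at idx=2:; next result becomes 0; next at idx=3:; next result becomes 0; next at idx=4:; next result becomes 0; next extra becomes 0; next at idx=1:; next extra becomes 0; next at pos=0:; next extra becomes 50; next at pos=1:; next extra becomes 100; next at pos=2:; next extra becomes 150; next at idx=2:; next extra becomes 150; next at pos=0:; next extra becomes 200; next at pos=1:; next extra becomes 250; next at pos=2:; next extra becomes 300; next total becomes 300; next final value 900. Both give 900.
An exhaustive pass over the 324 declared inputs shows identical outputs.
verdict: equivalent


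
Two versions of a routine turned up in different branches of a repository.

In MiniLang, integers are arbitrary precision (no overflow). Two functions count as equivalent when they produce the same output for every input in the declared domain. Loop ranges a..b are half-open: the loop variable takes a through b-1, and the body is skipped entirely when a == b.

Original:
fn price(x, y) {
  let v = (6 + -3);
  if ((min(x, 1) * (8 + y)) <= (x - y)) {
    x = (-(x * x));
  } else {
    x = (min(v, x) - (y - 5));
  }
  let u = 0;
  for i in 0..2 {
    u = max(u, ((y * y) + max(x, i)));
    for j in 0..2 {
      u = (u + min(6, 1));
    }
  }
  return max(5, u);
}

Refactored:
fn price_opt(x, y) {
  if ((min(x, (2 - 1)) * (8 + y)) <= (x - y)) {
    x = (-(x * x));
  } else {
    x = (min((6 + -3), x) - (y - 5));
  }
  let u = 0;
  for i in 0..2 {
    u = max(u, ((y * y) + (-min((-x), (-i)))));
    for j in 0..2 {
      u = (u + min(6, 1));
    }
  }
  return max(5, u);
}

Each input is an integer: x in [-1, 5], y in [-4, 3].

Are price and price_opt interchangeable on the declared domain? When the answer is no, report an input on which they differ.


This is a faithful refactor — min/max/abs usage differs, plus local variable names differ, plus constant usage differs, plus arithmetic usage differs, plus statement counts differ, but the computed results match everywhere.
Spot check at x=0, y=-2 — price: v becomes 3; next ((min(x, 1) * (8 + y)) <= (x - y)) evaluates to true; next x becomes 0; next u becomes 0; next at i=0:; next u becomes 4; next at j=0:; next u becomes 5; next at j=1:; next u becomes 6; next at i=1:; next u becomes 6; next at j=0:; next u becomes 7; next at j=1:; next u becomes 8; next final value 8. price_opt: ((min(x, (2 - 1)) * (8 + y)) <= (x - y)) evaluates to true; next x becomes 0; next u becomes 0; next at i=0:; next u becomes 4; next at j=0:; next u becomes 5; next at j=1:; next u becomes 6; next at i=1:; next u becomes 6; next at j=0:; next u becomes 7; next at j=1:; next u becomes 8; next final value 8. Both give 8.
Every one of the 56 inputs gives matching results.
verdict: equivalent


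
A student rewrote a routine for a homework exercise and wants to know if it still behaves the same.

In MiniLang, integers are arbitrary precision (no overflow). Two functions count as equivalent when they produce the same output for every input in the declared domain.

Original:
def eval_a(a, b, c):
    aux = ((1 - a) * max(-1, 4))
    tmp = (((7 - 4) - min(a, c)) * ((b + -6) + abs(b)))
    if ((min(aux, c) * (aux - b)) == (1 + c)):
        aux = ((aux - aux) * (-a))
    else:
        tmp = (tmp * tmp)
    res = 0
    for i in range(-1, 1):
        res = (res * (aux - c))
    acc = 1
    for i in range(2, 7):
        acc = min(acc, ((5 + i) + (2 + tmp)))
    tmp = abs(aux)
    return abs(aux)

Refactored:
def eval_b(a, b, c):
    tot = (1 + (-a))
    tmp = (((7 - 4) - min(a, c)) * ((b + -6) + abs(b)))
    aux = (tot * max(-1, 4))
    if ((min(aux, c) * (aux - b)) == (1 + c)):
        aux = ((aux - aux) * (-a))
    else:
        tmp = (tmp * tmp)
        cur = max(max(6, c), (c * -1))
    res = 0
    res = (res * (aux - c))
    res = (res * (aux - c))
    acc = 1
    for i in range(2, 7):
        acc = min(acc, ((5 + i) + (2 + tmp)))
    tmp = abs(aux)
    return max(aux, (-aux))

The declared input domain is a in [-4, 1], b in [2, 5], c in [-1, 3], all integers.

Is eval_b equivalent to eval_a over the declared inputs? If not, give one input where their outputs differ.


Changes here: min/max/abs usage differs; loop structure differs; statement counts differ; arithmetic usage differs; local variable names differ; constant usage differs; the full 120-point sweep finds no disagreement.
verdict: equivalent
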